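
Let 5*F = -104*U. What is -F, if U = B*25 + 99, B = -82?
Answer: -202904/5 ≈ -40581.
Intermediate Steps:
U = -1951 (U = -82*25 + 99 = -2050 + 99 = -1951)
F = 202904/5 (F = (-104*(-1951))/5 = (⅕)*202904 = 202904/5 ≈ 40581.)
-F = -1*202904/5 = -202904/5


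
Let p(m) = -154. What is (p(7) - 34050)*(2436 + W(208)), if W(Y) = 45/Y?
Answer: -4333073883/52 ≈ -8.3328e+7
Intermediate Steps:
(p(7) - 34050)*(2436 + W(208)) = (-154 - 34050)*(2436 + 45/208) = -34204*(2436 + 45*(1/208)) = -34204*(2436 + 45/208) = -34204*506733/208 = -4333073883/52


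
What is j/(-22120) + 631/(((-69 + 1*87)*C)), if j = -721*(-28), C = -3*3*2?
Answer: -366047/127980 ≈ -2.8602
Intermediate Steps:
C = -18 (C = -9*2 = -18)
j = 20188
j/(-22120) + 631/(((-69 + 1*87)*C)) = 20188/(-22120) + 631/(((-69 + 1*87)*(-18))) = 20188*(-1/22120) + 631/(((-69 + 87)*(-18))) = -721/790 + 631/((18*(-18))) = -721/790 + 631/(-324) = -721/790 + 631*(-1/324) = -721/790 - 631/324 = -366047/127980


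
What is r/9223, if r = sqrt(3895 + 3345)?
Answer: 2*sqrt(1810)/9223 ≈ 0.0092257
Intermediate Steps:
r = 2*sqrt(1810) (r = sqrt(7240) = 2*sqrt(1810) ≈ 85.088)
r/9223 = (2*sqrt(1810))/9223 = (2*sqrt(1810))*(1/9223) = 2*sqrt(1810)/9223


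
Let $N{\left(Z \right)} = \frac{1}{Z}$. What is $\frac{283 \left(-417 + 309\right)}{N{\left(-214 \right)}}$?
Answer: $6540696$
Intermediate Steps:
$\frac{283 \left(-417 + 309\right)}{N{\left(-214 \right)}} = \frac{283 \left(-417 + 309\right)}{\frac{1}{-214}} = \frac{283 \left(-108\right)}{- \frac{1}{214}} = \left(-30564\right) \left(-214\right) = 6540696$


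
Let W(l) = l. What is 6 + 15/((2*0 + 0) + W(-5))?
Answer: 3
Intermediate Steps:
6 + 15/((2*0 + 0) + W(-5)) = 6 + 15/((2*0 + 0) - 5) = 6 + 15/((0 + 0) - 5) = 6 + 15/(0 - 5) = 6 + 15/(-5) = 6 - 1/5*15 = 6 - 3 = 3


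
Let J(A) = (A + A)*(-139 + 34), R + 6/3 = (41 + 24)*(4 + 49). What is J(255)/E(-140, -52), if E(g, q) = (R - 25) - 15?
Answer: -53550/3403 ≈ -15.736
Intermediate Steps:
R = 3443 (R = -2 + (41 + 24)*(4 + 49) = -2 + 65*53 = -2 + 3445 = 3443)
E(g, q) = 3403 (E(g, q) = (3443 - 25) - 15 = 3418 - 15 = 3403)
J(A) = -210*A (J(A) = (2*A)*(-105) = -210*A)
J(255)/E(-140, -52) = -210*255/3403 = -53550*1/3403 = -53550/3403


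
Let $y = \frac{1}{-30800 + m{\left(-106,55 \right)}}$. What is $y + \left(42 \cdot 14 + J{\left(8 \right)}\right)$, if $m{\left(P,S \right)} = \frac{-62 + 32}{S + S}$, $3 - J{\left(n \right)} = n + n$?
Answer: $\frac{194811714}{338803} \approx 575.0$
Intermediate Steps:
$J{\left(n \right)} = 3 - 2 n$ ($J{\left(n \right)} = 3 - \left(n + n\right) = 3 - 2 n$)
$m{\left(P,S \right)} = - \frac{15}{S}$ ($m{\left(P,S \right)} = - \frac{30}{2 S} = - 30 \frac{1}{2 S} = - \frac{15}{S}$)
$y = - \frac{11}{338803}$ ($y = \frac{1}{-30800 - \frac{15}{55}} = \frac{1}{-30800 - \frac{3}{11}} = \frac{1}{- \frac{338803}{11}} = - \frac{11}{338803} \approx -3.2467 \cdot 10^{-5}$)
$y + \left(42 \cdot 14 + J{\left(8 \right)}\right) = - \frac{11}{338803} + \left(42 \cdot 14 + \left(3 - 16\right)\right) = - \frac{11}{338803} + \left(588 + \left(3 - 16\right)\right) = - \frac{11}{338803} + \left(588 - 13\right) = - \frac{11}{338803} + 575 = \frac{194811714}{338803}$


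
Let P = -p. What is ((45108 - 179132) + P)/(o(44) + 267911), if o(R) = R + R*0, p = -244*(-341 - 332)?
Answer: -298236/267955 ≈ -1.1130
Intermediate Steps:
p = 164212 (p = -244*(-673) = 164212)
P = -164212 (P = -1*164212 = -164212)
o(R) = R (o(R) = R + 0 = R)
((45108 - 179132) + P)/(o(44) + 267911) = ((45108 - 179132) - 164212)/(44 + 267911) = (-134024 - 164212)/267955 = -298236*1/267955 = -298236/267955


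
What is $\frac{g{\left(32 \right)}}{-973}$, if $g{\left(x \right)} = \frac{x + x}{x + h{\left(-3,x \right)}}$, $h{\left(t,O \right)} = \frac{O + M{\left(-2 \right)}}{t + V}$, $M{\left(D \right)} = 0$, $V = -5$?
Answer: $- \frac{16}{6811} \approx -0.0023491$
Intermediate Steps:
$h{\left(t,O \right)} = \frac{O}{-5 + t}$ ($h{\left(t,O \right)} = \frac{O + 0}{t - 5} = \frac{O}{-5 + t}$)
$g{\left(x \right)} = \frac{16}{7}$ ($g{\left(x \right)} = \frac{x + x}{x + \frac{x}{-5 - 3}} = \frac{2 x}{x + \frac{x}{-8}} = \frac{2 x}{x + x \left(- \frac{1}{8}\right)} = \frac{2 x}{x - \frac{x}{8}} = \frac{2 x}{\frac{7}{8} x} = 2 x \frac{8}{7 x} = \frac{16}{7}$)
$\frac{g{\left(32 \right)}}{-973} = \frac{16}{7 \left(-973\right)} = \frac{16}{7} \left(- \frac{1}{973}\right) = - \frac{16}{6811}$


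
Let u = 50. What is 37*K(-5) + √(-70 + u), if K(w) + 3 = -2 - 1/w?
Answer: -888/5 + 2*I*√5 ≈ -177.6 + 4.4721*I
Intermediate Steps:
K(w) = -5 - 1/w (K(w) = -3 + (-2 - 1/w) = -5 - 1/w)
37*K(-5) + √(-70 + u) = 37*(-5 - 1/(-5)) + √(-70 + 50) = 37*(-5 - 1*(-⅕)) + √(-20) = 37*(-5 + ⅕) + 2*I*√5 = 37*(-24/5) + 2*I*√5 = -888/5 + 2*I*√5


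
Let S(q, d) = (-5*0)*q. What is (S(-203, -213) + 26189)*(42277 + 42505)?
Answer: 2220355798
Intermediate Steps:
S(q, d) = 0 (S(q, d) = 0*q = 0)
(S(-203, -213) + 26189)*(42277 + 42505) = (0 + 26189)*(42277 + 42505) = 26189*84782 = 2220355798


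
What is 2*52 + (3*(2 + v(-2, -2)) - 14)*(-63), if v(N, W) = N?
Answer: 986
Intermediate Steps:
2*52 + (3*(2 + v(-2, -2)) - 14)*(-63) = 2*52 + (3*(2 - 2) - 14)*(-63) = 104 + (3*0 - 14)*(-63) = 104 + (0 - 14)*(-63) = 104 - 14*(-63) = 104 + 882 = 986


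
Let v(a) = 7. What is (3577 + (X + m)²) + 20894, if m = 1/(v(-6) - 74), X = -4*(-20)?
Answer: 138569200/4489 ≈ 30869.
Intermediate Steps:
X = 80
m = -1/67 (m = 1/(7 - 74) = 1/(-67) = -1/67 ≈ -0.014925)
(3577 + (X + m)²) + 20894 = (3577 + (80 - 1/67)²) + 20894 = (3577 + (5359/67)²) + 20894 = (3577 + 28718881/4489) + 20894 = 44776034/4489 + 20894 = 138569200/4489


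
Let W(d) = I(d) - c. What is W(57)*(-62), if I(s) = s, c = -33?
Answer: -5580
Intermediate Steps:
W(d) = 33 + d (W(d) = d - 1*(-33) = d + 33 = 33 + d)
W(57)*(-62) = (33 + 57)*(-62) = 90*(-62) = -5580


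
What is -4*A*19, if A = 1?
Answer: -76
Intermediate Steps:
-4*A*19 = -4*1*19 = -4*19 = -76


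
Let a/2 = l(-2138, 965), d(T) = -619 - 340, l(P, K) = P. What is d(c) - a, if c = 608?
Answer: 3317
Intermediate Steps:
d(T) = -959
a = -4276 (a = 2*(-2138) = -4276)
d(c) - a = -959 - 1*(-4276) = -959 + 4276 = 3317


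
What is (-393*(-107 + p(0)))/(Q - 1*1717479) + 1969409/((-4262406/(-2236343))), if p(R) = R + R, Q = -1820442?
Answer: 5193991135268833207/5026685232642 ≈ 1.0333e+6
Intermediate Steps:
p(R) = 2*R
(-393*(-107 + p(0)))/(Q - 1*1717479) + 1969409/((-4262406/(-2236343))) = (-393*(-107 + 2*0))/(-1820442 - 1*1717479) + 1969409/((-4262406/(-2236343))) = (-393*(-107 + 0))/(-1820442 - 1717479) + 1969409/((-4262406*(-1/2236343))) = -393*(-107)/(-3537921) + 1969409/(4262406/2236343) = 42051*(-1/3537921) + 1969409*(2236343/4262406) = -14017/1179307 + 4404274031287/4262406 = 5193991135268833207/5026685232642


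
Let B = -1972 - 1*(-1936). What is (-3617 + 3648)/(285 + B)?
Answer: 31/249 ≈ 0.12450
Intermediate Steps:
B = -36 (B = -1972 + 1936 = -36)
(-3617 + 3648)/(285 + B) = (-3617 + 3648)/(285 - 36) = 31/249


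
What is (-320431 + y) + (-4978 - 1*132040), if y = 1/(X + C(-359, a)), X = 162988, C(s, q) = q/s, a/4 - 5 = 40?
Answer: -26766490101529/58512512 ≈ -4.5745e+5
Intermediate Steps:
a = 180 (a = 20 + 4*40 = 20 + 160 = 180)
y = 359/58512512 (y = 1/(162988 + 180/(-359)) = 1/(162988 + 180*(-1/359)) = 1/(162988 - 180/359) = 1/(58512512/359) = 359/58512512 ≈ 6.1354e-6)
(-320431 + y) + (-4978 - 1*132040) = (-320431 + 359/58512512) + (-4978 - 1*132040) = -18749222732313/58512512 + (-4978 - 132040) = -18749222732313/58512512 - 137018 = -26766490101529/58512512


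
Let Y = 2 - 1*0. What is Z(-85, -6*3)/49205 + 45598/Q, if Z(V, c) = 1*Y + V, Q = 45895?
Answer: 447968061/451652695 ≈ 0.99184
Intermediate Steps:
Y = 2 (Y = 2 + 0 = 2)
Z(V, c) = 2 + V (Z(V, c) = 1*2 + V = 2 + V)
Z(-85, -6*3)/49205 + 45598/Q = (2 - 85)/49205 + 45598/45895 = -83*1/49205 + 45598*(1/45895) = -83/49205 + 45598/45895 = 447968061/451652695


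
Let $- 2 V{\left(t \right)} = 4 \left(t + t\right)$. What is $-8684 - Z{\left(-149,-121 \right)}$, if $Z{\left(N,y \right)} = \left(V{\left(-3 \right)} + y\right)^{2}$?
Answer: $-20565$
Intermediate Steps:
$V{\left(t \right)} = - 4 t$ ($V{\left(t \right)} = - \frac{4 \left(t + t\right)}{2} = - \frac{4 \cdot 2 t}{2} = - \frac{8 t}{2} = - 4 t$)
$Z{\left(N,y \right)} = \left(12 + y\right)^{2}$ ($Z{\left(N,y \right)} = \left(\left(-4\right) \left(-3\right) + y\right)^{2} = \left(12 + y\right)^{2}$)
$-8684 - Z{\left(-149,-121 \right)} = -8684 - \left(12 - 121\right)^{2} = -8684 - \left(-109\right)^{2} = -8684 - 11881 = -20565$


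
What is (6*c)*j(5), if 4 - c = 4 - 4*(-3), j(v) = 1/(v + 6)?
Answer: -72/11 ≈ -6.5455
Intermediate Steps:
j(v) = 1/(6 + v)
c = -12 (c = 4 - (4 - 4*(-3)) = 4 - (4 + 12) = 4 - 1*16 = 4 - 16 = -12)
(6*c)*j(5) = (6*(-12))/(6 + 5) = -72/11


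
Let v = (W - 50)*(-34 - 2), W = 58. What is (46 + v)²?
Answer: 58564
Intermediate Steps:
v = -288 (v = (58 - 50)*(-34 - 2) = 8*(-36) = -288)
(46 + v)² = (46 - 288)² = (-242)² = 58564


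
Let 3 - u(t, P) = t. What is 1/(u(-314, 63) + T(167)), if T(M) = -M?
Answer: 1/150 ≈ 0.0066667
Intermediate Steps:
u(t, P) = 3 - t
1/(u(-314, 63) + T(167)) = 1/((3 - 1*(-314)) - 1*167) = 1/((3 + 314) - 167) = 1/(317 - 167) = 1/150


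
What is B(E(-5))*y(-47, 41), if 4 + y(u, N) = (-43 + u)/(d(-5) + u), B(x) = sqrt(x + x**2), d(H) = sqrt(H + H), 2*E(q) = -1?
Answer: (49 - 2*I*sqrt(10))/(sqrt(10) + 47*I) ≈ -0.064129 - 1.0469*I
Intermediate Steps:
E(q) = -1/2 (E(q) = (1/2)*(-1) = -1/2)
d(H) = sqrt(2)*sqrt(H) (d(H) = sqrt(2*H) = sqrt(2)*sqrt(H))
y(u, N) = -4 + (-43 + u)/(u + I*sqrt(10)) (y(u, N) = -4 + (-43 + u)/(sqrt(2)*sqrt(-5) + u) = -4 + (-43 + u)/(sqrt(2)*(I*sqrt(5)) + u) = -4 + (-43 + u)/(I*sqrt(10) + u) = -4 + (-43 + u)/(u + I*sqrt(10)))
B(E(-5))*y(-47, 41) = sqrt(-(1 - 1/2)/2)*((-43 - 3*(-47) - 4*I*sqrt(10))/(-47 + I*sqrt(10))) = sqrt(-1/2*1/2)*((-43 + 141 - 4*I*sqrt(10))/(-47 + I*sqrt(10))) = sqrt(-1/4)*((98 - 4*I*sqrt(10))/(-47 + I*sqrt(10))) = (I/2)*((98 - 4*I*sqrt(10))/(-47 + I*sqrt(10))) = I*(98 - 4*I*sqrt(10))/(2*(-47 + I*sqrt(10)))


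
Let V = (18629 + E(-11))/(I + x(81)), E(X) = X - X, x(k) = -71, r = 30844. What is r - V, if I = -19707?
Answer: 610051261/19778 ≈ 30845.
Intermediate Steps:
E(X) = 0
V = -18629/19778 (V = (18629 + 0)/(-19707 - 71) = 18629/(-19778) = 18629*(-1/19778) = -18629/19778 ≈ -0.94191)
r - V = 30844 - 1*(-18629/19778) = 30844 + 18629/19778 = 610051261/19778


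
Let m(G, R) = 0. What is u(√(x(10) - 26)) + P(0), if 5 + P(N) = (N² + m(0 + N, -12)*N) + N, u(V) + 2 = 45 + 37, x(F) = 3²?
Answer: 75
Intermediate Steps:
x(F) = 9
u(V) = 80 (u(V) = -2 + (45 + 37) = -2 + 82 = 80)
P(N) = -5 + N + N² (P(N) = -5 + ((N² + 0*N) + N) = -5 + ((N² + 0) + N) = -5 + (N² + N) = -5 + (N + N²) = -5 + N + N²)
u(√(x(10) - 26)) + P(0) = 80 + (-5 + 0 + 0²) = 80 + (-5 + 0 + 0) = 80 - 5 = 75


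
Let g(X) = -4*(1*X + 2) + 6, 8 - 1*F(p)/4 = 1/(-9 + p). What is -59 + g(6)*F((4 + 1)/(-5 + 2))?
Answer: -3603/4 ≈ -900.75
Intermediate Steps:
F(p) = 32 - 4/(-9 + p)
g(X) = -2 - 4*X (g(X) = -4*(X + 2) + 6 = -4*(2 + X) + 6 = (-8 - 4*X) + 6 = -2 - 4*X)
-59 + g(6)*F((4 + 1)/(-5 + 2)) = -59 + (-2 - 4*6)*(4*(-73 + 8*((4 + 1)/(-5 + 2)))/(-9 + (4 + 1)/(-5 + 2))) = -59 + (-2 - 24)*(4*(-73 + 8*(5/(-3)))/(-9 + 5/(-3))) = -59 - 104*(-73 + 8*(5*(-⅓)))/(-9 + 5*(-⅓)) = -59 - 104*(-73 + 8*(-5/3))/(-9 - 5/3) = -59 - 104*(-73 - 40/3)/(-32/3) = -59 - 104*(-3)*(-259)/(32*3) = -59 - 26*259/8 = -59 - 3367/4 = -3603/4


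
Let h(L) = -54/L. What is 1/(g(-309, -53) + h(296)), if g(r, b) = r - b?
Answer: -148/37915 ≈ -0.0039035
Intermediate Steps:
1/(g(-309, -53) + h(296)) = 1/((-309 - 1*(-53)) - 54/296) = 1/((-309 + 53) - 54*1/296) = 1/(-256 - 27/148) = 1/(-37915/148) = -148/37915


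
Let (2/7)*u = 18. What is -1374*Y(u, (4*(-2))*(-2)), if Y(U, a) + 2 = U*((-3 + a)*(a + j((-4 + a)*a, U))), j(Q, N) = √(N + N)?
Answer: -18002148 - 3375918*√14 ≈ -3.0634e+7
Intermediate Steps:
u = 63 (u = (7/2)*18 = 63)
j(Q, N) = √2*√N (j(Q, N) = √(2*N) = √2*√N)
Y(U, a) = -2 + U*(-3 + a)*(a + √2*√U) (Y(U, a) = -2 + U*((-3 + a)*(a + √2*√U)) = -2 + U*(-3 + a)*(a + √2*√U))
-1374*Y(u, (4*(-2))*(-2)) = -1374*(-2 + 63*((4*(-2))*(-2))² - 3*63*(4*(-2))*(-2) - 3*√2*63^(3/2) + ((4*(-2))*(-2))*√2*63^(3/2)) = -1374*(-2 + 63*(-8*(-2))² - 3*63*(-8*(-2)) - 3*√2*189*√7 + (-8*(-2))*√2*(189*√7)) = -1374*(-2 + 63*16² - 3*63*16 - 567*√14 + 16*√2*(189*√7)) = -1374*(-2 + 63*256 - 3024 - 567*√14 + 3024*√14) = -1374*(-2 + 16128 - 3024 - 567*√14 + 3024*√14) = -1374*(13102 + 2457*√14) = -18002148 - 3375918*√14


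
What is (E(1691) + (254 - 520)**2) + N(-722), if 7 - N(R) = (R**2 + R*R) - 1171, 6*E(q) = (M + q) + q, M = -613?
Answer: -1940345/2 ≈ -9.7017e+5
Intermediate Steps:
E(q) = -613/6 + q/3 (E(q) = ((-613 + q) + q)/6 = (-613 + 2*q)/6 = -613/6 + q/3)
N(R) = 1178 - 2*R**2 (N(R) = 7 - ((R**2 + R*R) - 1171) = 7 - ((R**2 + R**2) - 1171) = 7 - (2*R**2 - 1171) = 7 - (-1171 + 2*R**2) = 7 + (1171 - 2*R**2) = 1178 - 2*R**2)
(E(1691) + (254 - 520)**2) + N(-722) = ((-613/6 + (1/3)*1691) + (254 - 520)**2) + (1178 - 2*(-722)**2) = ((-613/6 + 1691/3) + (-266)**2) + (1178 - 2*521284) = (923/2 + 70756) + (1178 - 1042568) = 142435/2 - 1041390 = -1940345/2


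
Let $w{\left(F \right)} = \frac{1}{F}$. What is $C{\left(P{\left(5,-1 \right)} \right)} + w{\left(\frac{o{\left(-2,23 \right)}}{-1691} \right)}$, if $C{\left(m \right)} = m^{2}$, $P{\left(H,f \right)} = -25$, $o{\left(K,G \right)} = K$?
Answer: $\frac{2941}{2} \approx 1470.5$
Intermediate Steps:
$C{\left(P{\left(5,-1 \right)} \right)} + w{\left(\frac{o{\left(-2,23 \right)}}{-1691} \right)} = \left(-25\right)^{2} + \frac{1}{\left(-2\right) \frac{1}{-1691}} = 625 + \frac{1}{\left(-2\right) \left(- \frac{1}{1691}\right)} = 625 + \frac{1}{\frac{2}{1691}} = 625 + \frac{1691}{2} = \frac{2941}{2}$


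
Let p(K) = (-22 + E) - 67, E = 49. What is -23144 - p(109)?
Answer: -23104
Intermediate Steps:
p(K) = -40 (p(K) = (-22 + 49) - 67 = 27 - 67 = -40)
-23144 - p(109) = -23144 - 1*(-40) = -23144 + 40 = -23104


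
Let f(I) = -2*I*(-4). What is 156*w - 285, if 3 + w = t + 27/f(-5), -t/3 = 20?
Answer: -102183/10 ≈ -10218.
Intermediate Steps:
t = -60 (t = -3*20 = -60)
f(I) = 8*I
w = -2547/40 (w = -3 + (-60 + 27/((8*(-5)))) = -3 + (-60 + 27/(-40)) = -3 + (-60 + 27*(-1/40)) = -3 + (-60 - 27/40) = -3 - 2427/40 = -2547/40 ≈ -63.675)
156*w - 285 = 156*(-2547/40) - 285 = -99333/10 - 285 = -102183/10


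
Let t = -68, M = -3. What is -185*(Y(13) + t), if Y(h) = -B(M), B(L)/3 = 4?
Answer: 14800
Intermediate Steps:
B(L) = 12 (B(L) = 3*4 = 12)
Y(h) = -12 (Y(h) = -1*12 = -12)
-185*(Y(13) + t) = -185*(-12 - 68) = -185*(-80) = 14800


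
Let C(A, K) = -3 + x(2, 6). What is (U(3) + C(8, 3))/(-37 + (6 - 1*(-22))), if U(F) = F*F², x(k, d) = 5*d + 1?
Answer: -55/9 ≈ -6.1111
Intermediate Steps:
x(k, d) = 1 + 5*d
U(F) = F³
C(A, K) = 28 (C(A, K) = -3 + (1 + 5*6) = -3 + (1 + 30) = -3 + 31 = 28)
(U(3) + C(8, 3))/(-37 + (6 - 1*(-22))) = (3³ + 28)/(-37 + (6 - 1*(-22))) = (27 + 28)/(-37 + (6 + 22)) = 55/(-37 + 28) = 55/(-9) = -⅑*55 = -55/9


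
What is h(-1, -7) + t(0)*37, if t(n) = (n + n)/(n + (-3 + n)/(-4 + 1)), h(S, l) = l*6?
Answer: -42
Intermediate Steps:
h(S, l) = 6*l
t(n) = 2*n/(1 + 2*n/3) (t(n) = (2*n)/(n + (-3 + n)/(-3)) = (2*n)/(n + (-3 + n)*(-1/3)) = (2*n)/(n + (1 - n/3)) = (2*n)/(1 + 2*n/3) = 2*n/(1 + 2*n/3))
h(-1, -7) + t(0)*37 = 6*(-7) + (6*0/(3 + 2*0))*37 = -42 + (6*0/(3 + 0))*37 = -42 + (6*0/3)*37 = -42 + (6*0*(1/3))*37 = -42 + 0*37 = -42 + 0 = -42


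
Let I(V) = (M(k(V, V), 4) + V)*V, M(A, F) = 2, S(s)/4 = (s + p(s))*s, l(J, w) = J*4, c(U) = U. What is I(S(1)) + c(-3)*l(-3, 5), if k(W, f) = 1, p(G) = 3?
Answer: 324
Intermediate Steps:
l(J, w) = 4*J
S(s) = 4*s*(3 + s) (S(s) = 4*((s + 3)*s) = 4*((3 + s)*s) = 4*(s*(3 + s)) = 4*s*(3 + s))
I(V) = V*(2 + V) (I(V) = (2 + V)*V = V*(2 + V))
I(S(1)) + c(-3)*l(-3, 5) = (4*1*(3 + 1))*(2 + 4*1*(3 + 1)) - 12*(-3) = (4*1*4)*(2 + 4*1*4) - 3*(-12) = 16*(2 + 16) + 36 = 16*18 + 36 = 288 + 36 = 324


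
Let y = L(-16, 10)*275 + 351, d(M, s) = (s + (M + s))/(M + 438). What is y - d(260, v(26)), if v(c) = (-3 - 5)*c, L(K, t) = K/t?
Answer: -30983/349 ≈ -88.776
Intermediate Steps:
v(c) = -8*c
d(M, s) = (M + 2*s)/(438 + M)
y = -89 (y = -16/10*275 + 351 = -16*⅒*275 + 351 = -8/5*275 + 351 = -440 + 351 = -89)
y - d(260, v(26)) = -89 - (260 + 2*(-8*26))/(438 + 260) = -89 - (260 + 2*(-208))/698 = -89 - (260 - 416)/698 = -89 - (-156)/698 = -89 - 1*(-78/349) = -89 + 78/349 = -30983/349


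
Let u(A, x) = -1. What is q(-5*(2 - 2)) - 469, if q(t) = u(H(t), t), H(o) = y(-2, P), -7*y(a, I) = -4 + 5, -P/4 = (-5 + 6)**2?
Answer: -470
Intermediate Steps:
P = -4 (P = -4*(-5 + 6)**2 = -4*1**2 = -4*1 = -4)
y(a, I) = -1/7 (y(a, I) = -(-4 + 5)/7 = -1/7*1 = -1/7)
H(o) = -1/7
q(t) = -1
q(-5*(2 - 2)) - 469 = -1 - 469 = -470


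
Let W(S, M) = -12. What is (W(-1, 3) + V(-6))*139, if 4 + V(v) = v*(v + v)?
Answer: 7784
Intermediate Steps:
V(v) = -4 + 2*v² (V(v) = -4 + v*(v + v) = -4 + v*(2*v) = -4 + 2*v²)
(W(-1, 3) + V(-6))*139 = (-12 + (-4 + 2*(-6)²))*139 = (-12 + (-4 + 2*36))*139 = (-12 + (-4 + 72))*139 = (-12 + 68)*139 = 56*139 = 7784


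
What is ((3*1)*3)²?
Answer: 81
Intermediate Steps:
((3*1)*3)² = (3*3)² = 9² = 81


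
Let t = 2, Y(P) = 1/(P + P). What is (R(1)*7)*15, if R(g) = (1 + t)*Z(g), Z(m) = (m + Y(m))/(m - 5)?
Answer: -945/8 ≈ -118.13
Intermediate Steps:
Y(P) = 1/(2*P)
Z(m) = (m + 1/(2*m))/(-5 + m) (Z(m) = (m + 1/(2*m))/(m - 5) = (m + 1/(2*m))/(-5 + m))
R(g) = 3*(½ + g²)/(g*(-5 + g)) (R(g) = (1 + 2)*((½ + g²)/(g*(-5 + g))) = 3*((½ + g²)/(g*(-5 + g))) = 3*(½ + g²)/(g*(-5 + g)))
(R(1)*7)*15 = (((3/2)*(1 + 2*1²)/(1*(-5 + 1)))*7)*15 = (((3/2)*1*(1 + 2*1)/(-4))*7)*15 = (((3/2)*1*(-¼)*(1 + 2))*7)*15 = (((3/2)*1*(-¼)*3)*7)*15 = -9/8*7*15 = -63/8*15 = -945/8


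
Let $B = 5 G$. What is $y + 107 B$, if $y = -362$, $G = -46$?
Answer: $-24972$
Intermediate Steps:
$B = -230$ ($B = 5 \left(-46\right) = -230$)
$y + 107 B = -362 + 107 \left(-230\right) = -362 - 24610 = -24972$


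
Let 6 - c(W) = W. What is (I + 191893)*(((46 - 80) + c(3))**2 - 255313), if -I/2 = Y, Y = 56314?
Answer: -20161211280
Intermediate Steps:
c(W) = 6 - W
I = -112628 (I = -2*56314 = -112628)
(I + 191893)*(((46 - 80) + c(3))**2 - 255313) = (-112628 + 191893)*(((46 - 80) + (6 - 1*3))**2 - 255313) = 79265*((-34 + (6 - 3))**2 - 255313) = 79265*((-34 + 3)**2 - 255313) = 79265*((-31)**2 - 255313) = 79265*(961 - 255313) = 79265*(-254352) = -20161211280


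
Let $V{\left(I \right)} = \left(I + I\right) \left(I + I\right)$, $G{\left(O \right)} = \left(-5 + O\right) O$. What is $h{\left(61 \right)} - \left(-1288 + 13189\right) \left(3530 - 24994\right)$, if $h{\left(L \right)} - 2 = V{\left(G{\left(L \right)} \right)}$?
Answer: $302119290$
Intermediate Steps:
$G{\left(O \right)} = O \left(-5 + O\right)$
$V{\left(I \right)} = 4 I^{2}$ ($V{\left(I \right)} = 2 I 2 I = 4 I^{2}$)
$h{\left(L \right)} = 2 + 4 L^{2} \left(-5 + L\right)^{2}$ ($h{\left(L \right)} = 2 + 4 \left(L \left(-5 + L\right)\right)^{2} = 2 + 4 L^{2} \left(-5 + L\right)^{2}$)
$h{\left(61 \right)} - \left(-1288 + 13189\right) \left(3530 - 24994\right) = \left(2 + 4 \cdot 61^{2} \left(-5 + 61\right)^{2}\right) - \left(-1288 + 13189\right) \left(3530 - 24994\right) = \left(2 + 4 \cdot 3721 \cdot 56^{2}\right) - 11901 \left(-21464\right) = \left(2 + 4 \cdot 3721 \cdot 3136\right) - -255443064 = \left(2 + 46676224\right) + 255443064 = 46676226 + 255443064 = 302119290$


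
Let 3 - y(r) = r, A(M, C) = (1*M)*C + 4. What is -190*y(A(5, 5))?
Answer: 4940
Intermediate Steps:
A(M, C) = 4 + C*M (A(M, C) = M*C + 4 = C*M + 4 = 4 + C*M)
y(r) = 3 - r
-190*y(A(5, 5)) = -190*(3 - (4 + 5*5)) = -190*(3 - (4 + 25)) = -190*(3 - 1*29) = -190*(3 - 29) = -190*(-26) = 4940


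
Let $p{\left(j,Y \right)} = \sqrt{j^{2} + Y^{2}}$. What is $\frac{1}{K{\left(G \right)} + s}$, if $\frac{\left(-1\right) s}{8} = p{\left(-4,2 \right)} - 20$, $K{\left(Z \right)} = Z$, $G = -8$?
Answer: $\frac{19}{2728} + \frac{\sqrt{5}}{1364} \approx 0.0086042$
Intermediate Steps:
$p{\left(j,Y \right)} = \sqrt{Y^{2} + j^{2}}$
$s = 160 - 16 \sqrt{5}$ ($s = - 8 \left(\sqrt{2^{2} + \left(-4\right)^{2}} - 20\right) = - 8 \left(\sqrt{4 + 16} - 20\right) = - 8 \left(\sqrt{20} - 20\right) = - 8 \left(2 \sqrt{5} - 20\right) = - 8 \left(-20 + 2 \sqrt{5}\right) = 160 - 16 \sqrt{5} \approx 124.22$)
$\frac{1}{K{\left(G \right)} + s} = \frac{1}{-8 + \left(160 - 16 \sqrt{5}\right)} = \frac{1}{152 - 16 \sqrt{5}}$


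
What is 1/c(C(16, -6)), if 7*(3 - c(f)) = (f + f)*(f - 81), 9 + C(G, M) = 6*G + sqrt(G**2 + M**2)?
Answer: 11249/7519583 - 2604*sqrt(73)/7519583 ≈ -0.0014628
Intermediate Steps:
C(G, M) = -9 + sqrt(G**2 + M**2) + 6*G (C(G, M) = -9 + (6*G + sqrt(G**2 + M**2)) = -9 + (sqrt(G**2 + M**2) + 6*G) = -9 + sqrt(G**2 + M**2) + 6*G)
c(f) = 3 - 2*f*(-81 + f)/7 (c(f) = 3 - (f + f)*(f - 81)/7 = 3 - 2*f*(-81 + f)/7)
1/c(C(16, -6)) = 1/(3 - 2*(-9 + sqrt(16**2 + (-6)**2) + 6*16)**2/7 + 162*(-9 + sqrt(16**2 + (-6)**2) + 6*16)/7) = 1/(3 - 2*(-9 + sqrt(256 + 36) + 96)**2/7 + 162*(-9 + sqrt(256 + 36) + 96)/7) = 1/(3 - 2*(-9 + sqrt(292) + 96)**2/7 + 162*(-9 + sqrt(292) + 96)/7) = 1/(3 - 2*(-9 + 2*sqrt(73) + 96)**2/7 + 162*(-9 + 2*sqrt(73) + 96)/7) = 1/(3 - 2*(87 + 2*sqrt(73))**2/7 + 162*(87 + 2*sqrt(73))/7) = 1/(3 - 2*(87 + 2*sqrt(73))**2/7 + (14094/7 + 324*sqrt(73)/7)) = 1/(14115/7 - 2*(87 + 2*sqrt(73))**2/7 + 324*sqrt(73)/7)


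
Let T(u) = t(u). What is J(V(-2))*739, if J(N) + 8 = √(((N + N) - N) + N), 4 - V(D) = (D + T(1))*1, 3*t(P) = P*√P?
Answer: -5912 + 739*√102/3 ≈ -3424.2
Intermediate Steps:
t(P) = P^(3/2)/3 (t(P) = (P*√P)/3 = P^(3/2)/3)
T(u) = u^(3/2)/3
V(D) = 11/3 - D (V(D) = 4 - (D + 1^(3/2)/3) = 4 - (D + (⅓)*1) = 4 - (D + ⅓) = 4 - (⅓ + D) = 4 + (-⅓ - D) = 11/3 - D)
J(N) = -8 + √2*√N (J(N) = -8 + √(((N + N) - N) + N) = -8 + √((2*N - N) + N) = -8 + √(N + N) = -8 + √(2*N) = -8 + √2*√N)
J(V(-2))*739 = (-8 + √2*√(11/3 - 1*(-2)))*739 = (-8 + √2*√(11/3 + 2))*739 = (-8 + √2*√(17/3))*739 = (-8 + √2*(√51/3))*739 = (-8 + √102/3)*739 = -5912 + 739*√102/3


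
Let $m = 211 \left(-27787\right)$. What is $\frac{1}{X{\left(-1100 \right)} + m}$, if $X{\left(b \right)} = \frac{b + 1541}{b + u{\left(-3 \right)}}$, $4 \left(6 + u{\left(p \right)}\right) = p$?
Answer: $- \frac{4427}{25955755103} \approx -1.7056 \cdot 10^{-7}$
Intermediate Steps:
$u{\left(p \right)} = -6 + \frac{p}{4}$
$X{\left(b \right)} = \frac{1541 + b}{- \frac{27}{4} + b}$ ($X{\left(b \right)} = \frac{b + 1541}{b + \left(-6 + \frac{1}{4} \left(-3\right)\right)} = \frac{1541 + b}{b - \frac{27}{4}} = \frac{1541 + b}{- \frac{27}{4} + b}$)
$m = -5863057$
$\frac{1}{X{\left(-1100 \right)} + m} = \frac{1}{\frac{4 \left(1541 - 1100\right)}{-27 + 4 \left(-1100\right)} - 5863057} = \frac{1}{4 \frac{1}{-27 - 4400} \cdot 441 - 5863057} = \frac{1}{4 \frac{1}{-4427} \cdot 441 - 5863057} = \frac{1}{4 \left(- \frac{1}{4427}\right) 441 - 5863057} = \frac{1}{- \frac{1764}{4427} - 5863057} = \frac{1}{- \frac{25955755103}{4427}} = - \frac{4427}{25955755103}$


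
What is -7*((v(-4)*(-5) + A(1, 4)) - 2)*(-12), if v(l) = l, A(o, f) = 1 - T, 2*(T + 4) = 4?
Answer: 1764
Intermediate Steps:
T = -2 (T = -4 + (½)*4 = -4 + 2 = -2)
A(o, f) = 3 (A(o, f) = 1 - 1*(-2) = 1 + 2 = 3)
-7*((v(-4)*(-5) + A(1, 4)) - 2)*(-12) = -7*((-4*(-5) + 3) - 2)*(-12) = -7*((20 + 3) - 2)*(-12) = -7*(23 - 2)*(-12) = -7*21*(-12) = -147*(-12) = 1764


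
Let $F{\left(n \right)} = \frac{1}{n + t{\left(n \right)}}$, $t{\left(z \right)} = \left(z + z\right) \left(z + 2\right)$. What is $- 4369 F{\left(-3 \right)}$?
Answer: $- \frac{4369}{3} \approx -1456.3$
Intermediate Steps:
$t{\left(z \right)} = 2 z \left(2 + z\right)$
$F{\left(n \right)} = \frac{1}{n + 2 n \left(2 + n\right)}$
$- 4369 F{\left(-3 \right)} = - 4369 \frac{1}{\left(-3\right) \left(5 + 2 \left(-3\right)\right)} = - 4369 \left(- \frac{1}{3 \left(5 - 6\right)}\right) = - 4369 \left(- \frac{1}{3 \left(-1\right)}\right) = - 4369 \left(\left(- \frac{1}{3}\right) \left(-1\right)\right) = \left(-4369\right) \frac{1}{3} = - \frac{4369}{3}$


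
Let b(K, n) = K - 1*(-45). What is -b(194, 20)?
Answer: -239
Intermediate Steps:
b(K, n) = 45 + K (b(K, n) = K + 45 = 45 + K)
-b(194, 20) = -(45 + 194) = -1*239 = -239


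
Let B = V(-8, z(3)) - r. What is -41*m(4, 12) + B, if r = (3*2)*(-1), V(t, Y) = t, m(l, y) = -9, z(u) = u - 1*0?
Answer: 367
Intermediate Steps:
z(u) = u (z(u) = u + 0 = u)
r = -6 (r = 6*(-1) = -6)
B = -2 (B = -8 - 1*(-6) = -8 + 6 = -2)
-41*m(4, 12) + B = -41*(-9) - 2 = 369 - 2 = 367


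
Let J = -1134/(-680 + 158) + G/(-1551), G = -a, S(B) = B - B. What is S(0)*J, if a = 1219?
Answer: 0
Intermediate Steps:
S(B) = 0
G = -1219 (G = -1*1219 = -1219)
J = 133064/44979 (J = -1134/(-680 + 158) - 1219/(-1551) = -1134/(-522) - 1219*(-1/1551) = -1134*(-1/522) + 1219/1551 = 63/29 + 1219/1551 = 133064/44979 ≈ 2.9584)
S(0)*J = 0*(133064/44979) = 0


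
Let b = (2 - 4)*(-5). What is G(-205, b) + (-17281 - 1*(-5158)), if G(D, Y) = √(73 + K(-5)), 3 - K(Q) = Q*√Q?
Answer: -12123 + √(76 + 5*I*√5) ≈ -12114.0 + 0.63952*I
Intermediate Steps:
K(Q) = 3 - Q^(3/2) (K(Q) = 3 - Q*√Q = 3 - Q^(3/2))
b = 10 (b = -2*(-5) = 10)
G(D, Y) = √(76 + 5*I*√5) (G(D, Y) = √(73 + (3 - (-5)^(3/2))) = √(73 + (3 - (-5)*I*√5)) = √(73 + (3 + 5*I*√5)) = √(76 + 5*I*√5))
G(-205, b) + (-17281 - 1*(-5158)) = √(76 + 5*I*√5) + (-17281 - 1*(-5158)) = √(76 + 5*I*√5) + (-17281 + 5158) = √(76 + 5*I*√5) - 12123 = -12123 + √(76 + 5*I*√5)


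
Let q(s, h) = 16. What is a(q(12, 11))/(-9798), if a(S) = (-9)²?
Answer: -27/3266 ≈ -0.0082670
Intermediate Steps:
a(S) = 81
a(q(12, 11))/(-9798) = 81/(-9798) = 81*(-1/9798) = -27/3266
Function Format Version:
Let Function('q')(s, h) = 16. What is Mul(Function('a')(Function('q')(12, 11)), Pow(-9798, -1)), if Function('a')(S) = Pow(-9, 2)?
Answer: Rational(-27, 3266) ≈ -0.0082670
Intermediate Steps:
Function('a')(S) = 81
Mul(Function('a')(Function('q')(12, 11)), Pow(-9798, -1)) = Mul(81, Pow(-9798, -1)) = Mul(81, Rational(-1, 9798)) = Rational(-27, 3266)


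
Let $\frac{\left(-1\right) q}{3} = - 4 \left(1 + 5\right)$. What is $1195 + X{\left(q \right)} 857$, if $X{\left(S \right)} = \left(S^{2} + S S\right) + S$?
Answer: $8948275$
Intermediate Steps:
$q = 72$ ($q = - 3 \left(- 4 \left(1 + 5\right)\right) = - 3 \left(\left(-4\right) 6\right) = \left(-3\right) \left(-24\right) = 72$)
$X{\left(S \right)} = S + 2 S^{2}$ ($X{\left(S \right)} = \left(S^{2} + S^{2}\right) + S = 2 S^{2} + S = S + 2 S^{2}$)
$1195 + X{\left(q \right)} 857 = 1195 + 72 \left(1 + 2 \cdot 72\right) 857 = 1195 + 72 \left(1 + 144\right) 857 = 1195 + 72 \cdot 145 \cdot 857 = 1195 + 10440 \cdot 857 = 1195 + 8947080 = 8948275$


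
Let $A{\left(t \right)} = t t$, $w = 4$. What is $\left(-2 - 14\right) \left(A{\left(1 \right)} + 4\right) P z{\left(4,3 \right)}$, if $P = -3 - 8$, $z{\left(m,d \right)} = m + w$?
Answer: $7040$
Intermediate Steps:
$A{\left(t \right)} = t^{2}$
$z{\left(m,d \right)} = 4 + m$ ($z{\left(m,d \right)} = m + 4 = 4 + m$)
$P = -11$
$\left(-2 - 14\right) \left(A{\left(1 \right)} + 4\right) P z{\left(4,3 \right)} = \left(-2 - 14\right) \left(1^{2} + 4\right) \left(-11\right) \left(4 + 4\right) = - 16 \left(1 + 4\right) \left(-11\right) 8 = \left(-16\right) 5 \left(-11\right) 8 = \left(-80\right) \left(-11\right) 8 = 880 \cdot 8 = 7040$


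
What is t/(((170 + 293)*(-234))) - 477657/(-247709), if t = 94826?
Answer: 14130530530/13418644239 ≈ 1.0531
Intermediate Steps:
t/(((170 + 293)*(-234))) - 477657/(-247709) = 94826/(((170 + 293)*(-234))) - 477657/(-247709) = 94826/((463*(-234))) - 477657*(-1/247709) = 94826/(-108342) + 477657/247709 = 94826*(-1/108342) + 477657/247709 = -47413/54171 + 477657/247709 = 14130530530/13418644239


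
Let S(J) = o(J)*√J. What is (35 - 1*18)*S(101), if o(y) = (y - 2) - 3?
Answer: 1632*√101 ≈ 16401.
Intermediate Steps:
o(y) = -5 + y (o(y) = (-2 + y) - 3 = -5 + y)
S(J) = √J*(-5 + J) (S(J) = (-5 + J)*√J = √J*(-5 + J))
(35 - 1*18)*S(101) = (35 - 1*18)*(√101*(-5 + 101)) = (35 - 18)*(√101*96) = 17*(96*√101) = 1632*√101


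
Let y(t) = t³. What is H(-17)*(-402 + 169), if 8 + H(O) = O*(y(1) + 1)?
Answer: 9786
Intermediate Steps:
H(O) = -8 + 2*O (H(O) = -8 + O*(1³ + 1) = -8 + O*(1 + 1) = -8 + O*2 = -8 + 2*O)
H(-17)*(-402 + 169) = (-8 + 2*(-17))*(-402 + 169) = (-8 - 34)*(-233) = -42*(-233) = 9786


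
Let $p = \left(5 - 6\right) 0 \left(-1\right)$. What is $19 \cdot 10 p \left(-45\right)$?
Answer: $0$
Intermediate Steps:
$p = 0$ ($p = \left(5 - 6\right) 0 \left(-1\right) = \left(-1\right) 0 \left(-1\right) = 0 \left(-1\right) = 0$)
$19 \cdot 10 p \left(-45\right) = 19 \cdot 10 \cdot 0 \left(-45\right) = 19 \cdot 0 \left(-45\right) = 0 \left(-45\right) = 0$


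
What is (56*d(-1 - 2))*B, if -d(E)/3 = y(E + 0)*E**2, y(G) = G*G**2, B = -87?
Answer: -3551688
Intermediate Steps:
y(G) = G**3
d(E) = -3*E**5 (d(E) = -3*(E + 0)**3*E**2 = -3*E**3*E**2 = -3*E**5)
(56*d(-1 - 2))*B = (56*(-3*(-1 - 2)**5))*(-87) = (56*(-3*(-3)**5))*(-87) = (56*(-3*(-243)))*(-87) = (56*729)*(-87) = 40824*(-87) = -3551688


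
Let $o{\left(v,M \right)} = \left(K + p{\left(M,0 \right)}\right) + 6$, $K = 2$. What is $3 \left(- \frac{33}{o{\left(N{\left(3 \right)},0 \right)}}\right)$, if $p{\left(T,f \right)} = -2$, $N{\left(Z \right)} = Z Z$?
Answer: $- \frac{33}{2} \approx -16.5$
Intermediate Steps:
$N{\left(Z \right)} = Z^{2}$
$o{\left(v,M \right)} = 6$ ($o{\left(v,M \right)} = \left(2 - 2\right) + 6 = 0 + 6 = 6$)
$3 \left(- \frac{33}{o{\left(N{\left(3 \right)},0 \right)}}\right) = 3 \left(- \frac{33}{6}\right) = 3 \left(\left(-33\right) \frac{1}{6}\right) = 3 \left(- \frac{11}{2}\right) = - \frac{33}{2}$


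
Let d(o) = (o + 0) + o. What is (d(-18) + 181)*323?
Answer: 46835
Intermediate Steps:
d(o) = 2*o (d(o) = o + o = 2*o)
(d(-18) + 181)*323 = (2*(-18) + 181)*323 = (-36 + 181)*323 = 145*323 = 46835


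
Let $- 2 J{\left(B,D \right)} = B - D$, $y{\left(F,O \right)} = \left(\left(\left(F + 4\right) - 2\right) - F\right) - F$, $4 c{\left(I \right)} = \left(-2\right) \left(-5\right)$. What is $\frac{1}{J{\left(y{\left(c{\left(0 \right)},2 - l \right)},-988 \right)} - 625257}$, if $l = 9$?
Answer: $- \frac{4}{2503003} \approx -1.5981 \cdot 10^{-6}$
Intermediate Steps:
$c{\left(I \right)} = \frac{5}{2}$ ($c{\left(I \right)} = \frac{\left(-2\right) \left(-5\right)}{4} = \frac{1}{4} \cdot 10 = \frac{5}{2}$)
$y{\left(F,O \right)} = 2 - F$ ($y{\left(F,O \right)} = \left(\left(\left(4 + F\right) - 2\right) - F\right) - F = \left(\left(2 + F\right) - F\right) - F = 2 - F$)
$J{\left(B,D \right)} = \frac{D}{2} - \frac{B}{2}$ ($J{\left(B,D \right)} = - \frac{B - D}{2} = \frac{D}{2} - \frac{B}{2}$)
$\frac{1}{J{\left(y{\left(c{\left(0 \right)},2 - l \right)},-988 \right)} - 625257} = \frac{1}{\left(\frac{1}{2} \left(-988\right) - \frac{2 - \frac{5}{2}}{2}\right) - 625257} = \frac{1}{\left(-494 - \frac{2 - \frac{5}{2}}{2}\right) - 625257} = \frac{1}{\left(-494 - - \frac{1}{4}\right) - 625257} = \frac{1}{\left(-494 + \frac{1}{4}\right) - 625257} = \frac{1}{- \frac{1975}{4} - 625257} = \frac{1}{- \frac{2503003}{4}} = - \frac{4}{2503003}$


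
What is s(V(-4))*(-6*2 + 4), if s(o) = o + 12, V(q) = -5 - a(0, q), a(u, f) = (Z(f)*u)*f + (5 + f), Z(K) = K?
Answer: -48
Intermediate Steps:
a(u, f) = 5 + f + u*f**2 (a(u, f) = (f*u)*f + (5 + f) = u*f**2 + (5 + f) = 5 + f + u*f**2)
V(q) = -10 - q (V(q) = -5 - (5 + q + 0*q**2) = -5 - (5 + q + 0) = -5 - (5 + q) = -5 + (-5 - q) = -10 - q)
s(o) = 12 + o
s(V(-4))*(-6*2 + 4) = (12 + (-10 - 1*(-4)))*(-6*2 + 4) = (12 + (-10 + 4))*(-12 + 4) = (12 - 6)*(-8) = 6*(-8) = -48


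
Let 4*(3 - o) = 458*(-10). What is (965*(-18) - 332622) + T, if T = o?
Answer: -348844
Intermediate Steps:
o = 1148 (o = 3 - 229*(-10)/2 = 3 - ¼*(-4580) = 3 + 1145 = 1148)
T = 1148
(965*(-18) - 332622) + T = (965*(-18) - 332622) + 1148 = (-17370 - 332622) + 1148 = -349992 + 1148 = -348844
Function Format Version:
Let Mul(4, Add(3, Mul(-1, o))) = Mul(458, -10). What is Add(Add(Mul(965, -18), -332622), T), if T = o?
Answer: -348844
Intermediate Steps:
o = 1148 (o = Add(3, Mul(Rational(-1, 4), Mul(458, -10))) = Add(3, Mul(Rational(-1, 4), -4580)) = Add(3, 1145) = 1148)
T = 1148
Add(Add(Mul(965, -18), -332622), T) = Add(Add(Mul(965, -18), -332622), 1148) = Add(Add(-17370, -332622), 1148) = Add(-349992, 1148) = -348844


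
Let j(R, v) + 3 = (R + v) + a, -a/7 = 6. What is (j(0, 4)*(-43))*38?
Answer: 66994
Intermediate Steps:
a = -42 (a = -7*6 = -42)
j(R, v) = -45 + R + v (j(R, v) = -3 + ((R + v) - 42) = -3 + (-42 + R + v) = -45 + R + v)
(j(0, 4)*(-43))*38 = ((-45 + 0 + 4)*(-43))*38 = -41*(-43)*38 = 1763*38 = 66994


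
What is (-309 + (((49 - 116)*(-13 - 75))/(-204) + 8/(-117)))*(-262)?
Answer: 176122426/1989 ≈ 88548.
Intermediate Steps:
(-309 + (((49 - 116)*(-13 - 75))/(-204) + 8/(-117)))*(-262) = (-309 + (-67*(-88)*(-1/204) + 8*(-1/117)))*(-262) = (-309 + (5896*(-1/204) - 8/117))*(-262) = (-309 + (-1474/51 - 8/117))*(-262) = (-309 - 57622/1989)*(-262) = -672223/1989*(-262) = 176122426/1989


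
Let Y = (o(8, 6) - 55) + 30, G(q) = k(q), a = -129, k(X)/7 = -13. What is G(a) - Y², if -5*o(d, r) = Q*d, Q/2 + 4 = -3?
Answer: -2444/25 ≈ -97.760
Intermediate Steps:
k(X) = -91 (k(X) = 7*(-13) = -91)
Q = -14 (Q = -8 + 2*(-3) = -8 - 6 = -14)
G(q) = -91
o(d, r) = 14*d/5 (o(d, r) = -(-14)*d/5 = 14*d/5)
Y = -13/5 (Y = ((14/5)*8 - 55) + 30 = (112/5 - 55) + 30 = -163/5 + 30 = -13/5 ≈ -2.6000)
G(a) - Y² = -91 - (-13/5)² = -91 - 1*169/25 = -91 - 169/25 = -2444/25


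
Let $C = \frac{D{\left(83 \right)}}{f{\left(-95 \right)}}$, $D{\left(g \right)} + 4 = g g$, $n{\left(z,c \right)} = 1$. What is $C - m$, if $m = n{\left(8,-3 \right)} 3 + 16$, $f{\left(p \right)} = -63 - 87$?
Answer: $- \frac{649}{10} \approx -64.9$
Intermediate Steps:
$f{\left(p \right)} = -150$
$D{\left(g \right)} = -4 + g^{2}$ ($D{\left(g \right)} = -4 + g g = -4 + g^{2}$)
$m = 19$ ($m = 1 \cdot 3 + 16 = 3 + 16 = 19$)
$C = - \frac{459}{10}$ ($C = \frac{-4 + 83^{2}}{-150} = \left(-4 + 6889\right) \left(- \frac{1}{150}\right) = 6885 \left(- \frac{1}{150}\right) = - \frac{459}{10} \approx -45.9$)
$C - m = - \frac{459}{10} - 19 = - \frac{649}{10}$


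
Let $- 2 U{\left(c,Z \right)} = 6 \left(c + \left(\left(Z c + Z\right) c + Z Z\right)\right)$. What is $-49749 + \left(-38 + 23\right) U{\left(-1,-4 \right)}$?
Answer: $-49074$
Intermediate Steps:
$U{\left(c,Z \right)} = - 3 c - 3 Z^{2} - 3 c \left(Z + Z c\right)$ ($U{\left(c,Z \right)} = - \frac{6 \left(c + \left(\left(Z c + Z\right) c + Z Z\right)\right)}{2} = - \frac{6 \left(c + \left(\left(Z + Z c\right) c + Z^{2}\right)\right)}{2} = - \frac{6 \left(c + \left(c \left(Z + Z c\right) + Z^{2}\right)\right)}{2} = - \frac{6 \left(c + \left(Z^{2} + c \left(Z + Z c\right)\right)\right)}{2} = - \frac{6 \left(c + Z^{2} + c \left(Z + Z c\right)\right)}{2} = - \frac{6 c + 6 Z^{2} + 6 c \left(Z + Z c\right)}{2} = - 3 c - 3 Z^{2} - 3 c \left(Z + Z c\right)$)
$-49749 + \left(-38 + 23\right) U{\left(-1,-4 \right)} = -49749 + \left(-38 + 23\right) \left(\left(-3\right) \left(-1\right) - 3 \left(-4\right)^{2} - \left(-12\right) \left(-1\right) - - 12 \left(-1\right)^{2}\right) = -49749 - 15 \left(3 - 48 - 12 - \left(-12\right) 1\right) = -49749 - 15 \left(3 - 48 - 12 + 12\right) = -49749 - -675 = -49749 + 675 = -49074$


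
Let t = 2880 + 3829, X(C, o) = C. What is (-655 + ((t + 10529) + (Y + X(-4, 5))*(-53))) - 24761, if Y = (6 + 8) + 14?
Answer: -9450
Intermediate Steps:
Y = 28 (Y = 14 + 14 = 28)
t = 6709
(-655 + ((t + 10529) + (Y + X(-4, 5))*(-53))) - 24761 = (-655 + ((6709 + 10529) + (28 - 4)*(-53))) - 24761 = (-655 + (17238 + 24*(-53))) - 24761 = (-655 + (17238 - 1272)) - 24761 = (-655 + 15966) - 24761 = 15311 - 24761 = -9450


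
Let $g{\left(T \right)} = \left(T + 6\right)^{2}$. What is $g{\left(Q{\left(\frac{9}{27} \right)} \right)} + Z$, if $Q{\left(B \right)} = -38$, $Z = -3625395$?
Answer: $-3624371$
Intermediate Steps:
$g{\left(T \right)} = \left(6 + T\right)^{2}$
$g{\left(Q{\left(\frac{9}{27} \right)} \right)} + Z = \left(6 - 38\right)^{2} - 3625395 = \left(-32\right)^{2} - 3625395 = 1024 - 3625395 = -3624371$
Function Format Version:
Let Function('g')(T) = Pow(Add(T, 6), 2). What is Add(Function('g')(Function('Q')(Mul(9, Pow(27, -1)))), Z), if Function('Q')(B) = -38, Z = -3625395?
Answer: -3624371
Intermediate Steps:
Function('g')(T) = Pow(Add(6, T), 2)
Add(Function('g')(Function('Q')(Mul(9, Pow(27, -1)))), Z) = Add(Pow(Add(6, -38), 2), -3625395) = Add(Pow(-32, 2), -3625395) = Add(1024, -3625395) = -3624371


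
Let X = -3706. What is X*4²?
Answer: -59296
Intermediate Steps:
X*4² = -3706*4² = -3706*16 = -59296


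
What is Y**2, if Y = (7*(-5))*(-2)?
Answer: 4900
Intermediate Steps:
Y = 70 (Y = -35*(-2) = 70)
Y**2 = 70**2 = 4900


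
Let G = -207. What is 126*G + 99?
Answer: -25983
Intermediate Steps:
126*G + 99 = 126*(-207) + 99 = -26082 + 99 = -25983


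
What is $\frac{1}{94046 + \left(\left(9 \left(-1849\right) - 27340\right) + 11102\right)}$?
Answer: $\frac{1}{61167} \approx 1.6349 \cdot 10^{-5}$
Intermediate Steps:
$\frac{1}{94046 + \left(\left(9 \left(-1849\right) - 27340\right) + 11102\right)} = \frac{1}{94046 + \left(\left(-16641 - 27340\right) + 11102\right)} = \frac{1}{94046 + \left(-43981 + 11102\right)} = \frac{1}{94046 - 32879} = \frac{1}{61167}$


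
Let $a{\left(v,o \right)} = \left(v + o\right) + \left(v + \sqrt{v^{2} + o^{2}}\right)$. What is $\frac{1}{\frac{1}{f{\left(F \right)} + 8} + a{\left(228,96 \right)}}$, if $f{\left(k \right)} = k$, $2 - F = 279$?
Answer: $\frac{39943003}{17619895969} - \frac{4341660 \sqrt{17}}{17619895969} \approx 0.001251$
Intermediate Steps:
$F = -277$ ($F = 2 - 279 = -277$)
$a{\left(v,o \right)} = o + \sqrt{o^{2} + v^{2}} + 2 v$ ($a{\left(v,o \right)} = \left(o + v\right) + \left(v + \sqrt{o^{2} + v^{2}}\right) = o + \sqrt{o^{2} + v^{2}} + 2 v$)
$\frac{1}{\frac{1}{f{\left(F \right)} + 8} + a{\left(228,96 \right)}} = \frac{1}{\frac{1}{-277 + 8} + \left(96 + \sqrt{96^{2} + 228^{2}} + 2 \cdot 228\right)} = \frac{1}{\frac{1}{-269} + \left(96 + \sqrt{9216 + 51984} + 456\right)} = \frac{1}{- \frac{1}{269} + \left(96 + \sqrt{61200} + 456\right)} = \frac{1}{- \frac{1}{269} + \left(96 + 60 \sqrt{17} + 456\right)} = \frac{1}{- \frac{1}{269} + \left(552 + 60 \sqrt{17}\right)} = \frac{1}{\frac{148487}{269} + 60 \sqrt{17}}$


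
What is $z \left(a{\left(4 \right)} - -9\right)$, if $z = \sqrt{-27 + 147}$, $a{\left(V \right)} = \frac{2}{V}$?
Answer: $19 \sqrt{30} \approx 104.07$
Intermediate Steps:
$z = 2 \sqrt{30}$ ($z = \sqrt{120} = 2 \sqrt{30} \approx 10.954$)
$z \left(a{\left(4 \right)} - -9\right) = 2 \sqrt{30} \left(\frac{2}{4} - -9\right) = 2 \sqrt{30} \left(2 \cdot \frac{1}{4} + 9\right) = 2 \sqrt{30} \left(\frac{1}{2} + 9\right) = 2 \sqrt{30} \cdot \frac{19}{2} = 19 \sqrt{30}$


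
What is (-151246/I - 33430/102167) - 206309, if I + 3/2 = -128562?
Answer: -416899484263079/2020761093 ≈ -2.0631e+5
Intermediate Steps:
I = -257127/2 (I = -3/2 - 128562 = -257127/2 ≈ -1.2856e+5)
(-151246/I - 33430/102167) - 206309 = (-151246/(-257127/2) - 33430/102167) - 206309 = (-151246*(-2/257127) - 33430*1/102167) - 206309 = (302492/257127 - 33430/102167) - 206309 = 1716072658/2020761093 - 206309 = -416899484263079/2020761093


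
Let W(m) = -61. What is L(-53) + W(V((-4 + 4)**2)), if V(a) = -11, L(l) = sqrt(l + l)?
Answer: -61 + I*sqrt(106) ≈ -61.0 + 10.296*I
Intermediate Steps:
L(l) = sqrt(2)*sqrt(l) (L(l) = sqrt(2*l) = sqrt(2)*sqrt(l))
L(-53) + W(V((-4 + 4)**2)) = sqrt(2)*sqrt(-53) - 61 = sqrt(2)*(I*sqrt(53)) - 61 = I*sqrt(106) - 61 = -61 + I*sqrt(106)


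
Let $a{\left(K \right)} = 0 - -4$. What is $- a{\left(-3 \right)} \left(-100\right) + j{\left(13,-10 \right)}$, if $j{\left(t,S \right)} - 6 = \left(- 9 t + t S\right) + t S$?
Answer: $29$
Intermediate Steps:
$j{\left(t,S \right)} = 6 - 9 t + 2 S t$ ($j{\left(t,S \right)} = 6 + \left(\left(- 9 t + t S\right) + t S\right) = 6 + \left(\left(- 9 t + S t\right) + S t\right) = 6 + \left(- 9 t + 2 S t\right) = 6 - 9 t + 2 S t$)
$a{\left(K \right)} = 4$ ($a{\left(K \right)} = 0 + 4 = 4$)
$- a{\left(-3 \right)} \left(-100\right) + j{\left(13,-10 \right)} = \left(-1\right) 4 \left(-100\right) + \left(6 - 117 + 2 \left(-10\right) 13\right) = \left(-4\right) \left(-100\right) - 371 = 400 - 371 = 29$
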